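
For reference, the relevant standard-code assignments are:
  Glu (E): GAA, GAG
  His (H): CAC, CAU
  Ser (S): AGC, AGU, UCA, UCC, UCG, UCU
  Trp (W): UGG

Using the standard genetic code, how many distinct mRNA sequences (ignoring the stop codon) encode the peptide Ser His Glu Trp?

Ser: 6 codons.
His: 2 codons.
Glu: 2 codons.
Trp: 1 codon.
6 × 2 × 2 × 1 = 24.

24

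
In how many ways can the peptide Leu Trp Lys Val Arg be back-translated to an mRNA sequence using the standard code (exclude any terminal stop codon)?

Leu: 6 codons.
Trp: 1 codon.
Lys: 2 codons.
Val: 4 codons.
Arg: 6 codons.
6 × 1 × 2 × 4 × 6 = 288.

288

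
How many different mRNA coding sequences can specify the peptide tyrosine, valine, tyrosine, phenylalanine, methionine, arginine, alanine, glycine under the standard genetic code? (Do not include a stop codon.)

Tyr: 2 codons.
Val: 4 codons.
Tyr: 2 codons.
Phe: 2 codons.
Met: 1 codon.
Arg: 6 codons.
Ala: 4 codons.
Gly: 4 codons.
2 × 4 × 2 × 2 × 1 × 6 × 4 × 4 = 3072.

3072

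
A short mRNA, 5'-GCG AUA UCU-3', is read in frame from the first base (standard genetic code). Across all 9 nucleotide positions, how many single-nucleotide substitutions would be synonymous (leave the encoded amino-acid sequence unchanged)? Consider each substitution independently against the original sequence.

8

Codon 1 (GCG, Ala): 3 synonymous substitutions.
Codon 2 (AUA, Ile): 2 synonymous substitutions.
Codon 3 (UCU, Ser): 3 synonymous substitutions.
Total: 3 + 2 + 3 = 8.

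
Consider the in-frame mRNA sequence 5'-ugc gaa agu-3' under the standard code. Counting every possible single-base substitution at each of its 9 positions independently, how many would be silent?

3

Codon 1 (UGC, Cys): 1 synonymous substitution.
Codon 2 (GAA, Glu): 1 synonymous substitution.
Codon 3 (AGU, Ser): 1 synonymous substitution.
Total: 1 + 1 + 1 = 3.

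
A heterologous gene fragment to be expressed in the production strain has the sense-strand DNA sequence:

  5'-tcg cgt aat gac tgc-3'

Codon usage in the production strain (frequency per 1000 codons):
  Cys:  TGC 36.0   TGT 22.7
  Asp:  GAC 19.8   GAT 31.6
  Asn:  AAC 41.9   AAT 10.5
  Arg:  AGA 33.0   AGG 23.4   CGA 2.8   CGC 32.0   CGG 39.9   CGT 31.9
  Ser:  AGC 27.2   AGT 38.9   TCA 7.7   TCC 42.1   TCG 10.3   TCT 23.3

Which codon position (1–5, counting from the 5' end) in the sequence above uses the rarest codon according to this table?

Codon 1 TCG (Ser): 10.3 per 1000.
Codon 2 CGT (Arg): 31.9 per 1000.
Codon 3 AAT (Asn): 10.5 per 1000.
Codon 4 GAC (Asp): 19.8 per 1000.
Codon 5 TGC (Cys): 36.0 per 1000.
Lowest frequency is 10.3 at codon 1.

1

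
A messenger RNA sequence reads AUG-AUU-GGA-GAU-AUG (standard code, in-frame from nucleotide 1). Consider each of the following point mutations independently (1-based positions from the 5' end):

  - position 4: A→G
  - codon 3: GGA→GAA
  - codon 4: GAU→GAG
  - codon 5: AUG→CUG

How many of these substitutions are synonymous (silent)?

Codon 2: AUU (Ile) → GUU (Val) — missense.
Codon 3: GGA (Gly) → GAA (Glu) — missense.
Codon 4: GAU (Asp) → GAG (Glu) — missense.
Codon 5: AUG (Met) → CUG (Leu) — missense.
Synonymous: 0 of 4.

0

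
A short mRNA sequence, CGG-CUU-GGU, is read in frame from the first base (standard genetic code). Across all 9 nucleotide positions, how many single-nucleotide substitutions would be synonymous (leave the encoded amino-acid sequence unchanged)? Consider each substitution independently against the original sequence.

10

Codon 1 (CGG, Arg): 4 synonymous substitutions.
Codon 2 (CUU, Leu): 3 synonymous substitutions.
Codon 3 (GGU, Gly): 3 synonymous substitutions.
Total: 4 + 3 + 3 = 10.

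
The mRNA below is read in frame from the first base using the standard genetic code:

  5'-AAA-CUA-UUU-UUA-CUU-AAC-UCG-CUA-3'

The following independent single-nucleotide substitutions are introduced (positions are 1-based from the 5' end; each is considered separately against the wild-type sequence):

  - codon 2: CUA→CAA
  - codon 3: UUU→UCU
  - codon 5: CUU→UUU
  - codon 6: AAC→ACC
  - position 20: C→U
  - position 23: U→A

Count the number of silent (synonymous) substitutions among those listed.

Codon 2: CUA (Leu) → CAA (Gln) — missense.
Codon 3: UUU (Phe) → UCU (Ser) — missense.
Codon 5: CUU (Leu) → UUU (Phe) — missense.
Codon 6: AAC (Asn) → ACC (Thr) — missense.
Codon 7: UCG (Ser) → UUG (Leu) — missense.
Codon 8: CUA (Leu) → CAA (Gln) — missense.
Synonymous: 0 of 6.

0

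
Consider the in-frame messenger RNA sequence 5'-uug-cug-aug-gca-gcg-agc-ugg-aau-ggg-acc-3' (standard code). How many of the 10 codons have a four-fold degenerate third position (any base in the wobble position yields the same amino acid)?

Codon 1 UUG (Leu): third position 2-fold.
Codon 2 CUG (Leu): third position 4-fold.
Codon 3 AUG (Met): third position 1-fold.
Codon 4 GCA (Ala): third position 4-fold.
Codon 5 GCG (Ala): third position 4-fold.
Codon 6 AGC (Ser): third position 2-fold.
Codon 7 UGG (Trp): third position 1-fold.
Codon 8 AAU (Asn): third position 2-fold.
Codon 9 GGG (Gly): third position 4-fold.
Codon 10 ACC (Thr): third position 4-fold.
Four-fold degenerate third positions: 5.

5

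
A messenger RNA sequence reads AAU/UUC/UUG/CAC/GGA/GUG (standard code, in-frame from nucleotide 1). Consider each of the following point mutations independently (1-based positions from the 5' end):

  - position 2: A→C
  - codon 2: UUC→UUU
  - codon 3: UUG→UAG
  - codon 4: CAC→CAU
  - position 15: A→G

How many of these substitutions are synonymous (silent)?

Codon 1: AAU (Asn) → ACU (Thr) — missense.
Codon 2: UUC (Phe) → UUU (Phe) — synonymous.
Codon 3: UUG (Leu) → UAG (Stop) — nonsense.
Codon 4: CAC (His) → CAU (His) — synonymous.
Codon 5: GGA (Gly) → GGG (Gly) — synonymous.
Synonymous: 3 of 5.

3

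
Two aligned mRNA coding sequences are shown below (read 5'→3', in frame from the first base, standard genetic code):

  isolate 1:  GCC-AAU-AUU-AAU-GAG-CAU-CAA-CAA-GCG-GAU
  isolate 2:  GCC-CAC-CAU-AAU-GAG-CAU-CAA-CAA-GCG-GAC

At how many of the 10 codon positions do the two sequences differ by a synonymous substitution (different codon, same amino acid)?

1

Codon 1: GCC Ala / GCC Ala — identical.
Codon 2: AAU Asn / CAC His — nonsynonymous.
Codon 3: AUU Ile / CAU His — nonsynonymous.
Codon 4: AAU Asn / AAU Asn — identical.
Codon 5: GAG Glu / GAG Glu — identical.
Codon 6: CAU His / CAU His — identical.
Codon 7: CAA Gln / CAA Gln — identical.
Codon 8: CAA Gln / CAA Gln — identical.
Codon 9: GCG Ala / GCG Ala — identical.
Codon 10: GAU Asp / GAC Asp — synonymous.
Synonymous differences: 1.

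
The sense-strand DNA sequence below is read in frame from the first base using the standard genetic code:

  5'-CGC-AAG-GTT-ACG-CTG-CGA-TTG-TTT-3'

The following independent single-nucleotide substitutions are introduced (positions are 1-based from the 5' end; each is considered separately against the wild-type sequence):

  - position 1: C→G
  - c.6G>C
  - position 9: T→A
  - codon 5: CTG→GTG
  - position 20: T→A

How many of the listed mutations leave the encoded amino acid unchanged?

Codon 1: CGC (Arg) → GGC (Gly) — missense.
Codon 2: AAG (Lys) → AAC (Asn) — missense.
Codon 3: GTT (Val) → GTA (Val) — synonymous.
Codon 5: CTG (Leu) → GTG (Val) — missense.
Codon 7: TTG (Leu) → TAG (Stop) — nonsense.
Synonymous: 1 of 5.

1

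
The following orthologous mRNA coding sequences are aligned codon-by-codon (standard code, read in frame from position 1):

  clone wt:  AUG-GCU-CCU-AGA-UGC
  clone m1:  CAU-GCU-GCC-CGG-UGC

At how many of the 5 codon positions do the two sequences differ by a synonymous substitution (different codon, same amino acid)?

Codon 1: AUG Met / CAU His — nonsynonymous.
Codon 2: GCU Ala / GCU Ala — identical.
Codon 3: CCU Pro / GCC Ala — nonsynonymous.
Codon 4: AGA Arg / CGG Arg — synonymous.
Codon 5: UGC Cys / UGC Cys — identical.
Synonymous differences: 1.

1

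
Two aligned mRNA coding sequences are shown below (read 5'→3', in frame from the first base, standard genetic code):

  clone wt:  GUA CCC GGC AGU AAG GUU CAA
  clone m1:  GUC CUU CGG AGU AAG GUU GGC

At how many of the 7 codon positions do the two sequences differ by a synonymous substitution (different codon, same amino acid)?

1

Codon 1: GUA Val / GUC Val — synonymous.
Codon 2: CCC Pro / CUU Leu — nonsynonymous.
Codon 3: GGC Gly / CGG Arg — nonsynonymous.
Codon 4: AGU Ser / AGU Ser — identical.
Codon 5: AAG Lys / AAG Lys — identical.
Codon 6: GUU Val / GUU Val — identical.
Codon 7: CAA Gln / GGC Gly — nonsynonymous.
Synonymous differences: 1.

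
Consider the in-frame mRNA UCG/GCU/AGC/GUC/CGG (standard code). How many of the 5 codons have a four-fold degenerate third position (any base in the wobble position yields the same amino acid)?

4

Codon 1 UCG (Ser): third position 4-fold.
Codon 2 GCU (Ala): third position 4-fold.
Codon 3 AGC (Ser): third position 2-fold.
Codon 4 GUC (Val): third position 4-fold.
Codon 5 CGG (Arg): third position 4-fold.
Four-fold degenerate third positions: 4.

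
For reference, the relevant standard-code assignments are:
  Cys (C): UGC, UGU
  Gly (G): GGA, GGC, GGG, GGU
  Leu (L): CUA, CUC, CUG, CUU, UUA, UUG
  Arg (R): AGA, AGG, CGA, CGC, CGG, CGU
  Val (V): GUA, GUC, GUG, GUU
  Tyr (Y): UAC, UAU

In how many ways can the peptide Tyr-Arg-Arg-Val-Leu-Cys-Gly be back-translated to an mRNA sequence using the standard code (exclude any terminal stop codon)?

Tyr: 2 codons.
Arg: 6 codons.
Arg: 6 codons.
Val: 4 codons.
Leu: 6 codons.
Cys: 2 codons.
Gly: 4 codons.
2 × 6 × 6 × 4 × 6 × 2 × 4 = 13824.

13824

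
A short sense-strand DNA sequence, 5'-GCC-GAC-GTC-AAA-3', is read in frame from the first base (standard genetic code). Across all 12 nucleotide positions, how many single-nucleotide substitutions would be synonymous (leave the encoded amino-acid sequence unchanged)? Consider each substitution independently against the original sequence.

8

Codon 1 (GCC, Ala): 3 synonymous substitutions.
Codon 2 (GAC, Asp): 1 synonymous substitution.
Codon 3 (GTC, Val): 3 synonymous substitutions.
Codon 4 (AAA, Lys): 1 synonymous substitution.
Total: 3 + 1 + 3 + 1 = 8.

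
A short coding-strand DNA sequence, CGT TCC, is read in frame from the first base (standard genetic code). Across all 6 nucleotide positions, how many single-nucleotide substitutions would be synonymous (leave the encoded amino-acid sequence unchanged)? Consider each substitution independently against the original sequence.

Codon 1 (CGT, Arg): 3 synonymous substitutions.
Codon 2 (TCC, Ser): 3 synonymous substitutions.
Total: 3 + 3 = 6.

6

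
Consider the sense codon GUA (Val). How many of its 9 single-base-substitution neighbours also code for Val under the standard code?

3

Position 1: none → 0 synonymous.
Position 2: none → 0 synonymous.
Position 3: GUU, GUC, GUG → 3 synonymous.
Total: 0 + 0 + 3 = 3.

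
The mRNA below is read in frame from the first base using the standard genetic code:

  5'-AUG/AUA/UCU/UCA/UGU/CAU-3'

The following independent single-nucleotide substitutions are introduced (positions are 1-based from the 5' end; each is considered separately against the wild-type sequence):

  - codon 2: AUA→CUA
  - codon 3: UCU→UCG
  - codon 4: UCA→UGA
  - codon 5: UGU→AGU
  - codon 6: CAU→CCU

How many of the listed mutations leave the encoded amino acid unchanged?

1

Codon 2: AUA (Ile) → CUA (Leu) — missense.
Codon 3: UCU (Ser) → UCG (Ser) — synonymous.
Codon 4: UCA (Ser) → UGA (Stop) — nonsense.
Codon 5: UGU (Cys) → AGU (Ser) — missense.
Codon 6: CAU (His) → CCU (Pro) — missense.
Synonymous: 1 of 5.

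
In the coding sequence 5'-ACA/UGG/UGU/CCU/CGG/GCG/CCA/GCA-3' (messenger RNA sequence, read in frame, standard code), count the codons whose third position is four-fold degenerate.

6

Codon 1 ACA (Thr): third position 4-fold.
Codon 2 UGG (Trp): third position 1-fold.
Codon 3 UGU (Cys): third position 2-fold.
Codon 4 CCU (Pro): third position 4-fold.
Codon 5 CGG (Arg): third position 4-fold.
Codon 6 GCG (Ala): third position 4-fold.
Codon 7 CCA (Pro): third position 4-fold.
Codon 8 GCA (Ala): third position 4-fold.
Four-fold degenerate third positions: 6.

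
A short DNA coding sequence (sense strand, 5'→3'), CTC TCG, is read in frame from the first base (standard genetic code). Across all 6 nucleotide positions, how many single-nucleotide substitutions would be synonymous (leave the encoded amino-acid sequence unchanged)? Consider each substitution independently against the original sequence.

6

Codon 1 (CTC, Leu): 3 synonymous substitutions.
Codon 2 (TCG, Ser): 3 synonymous substitutions.
Total: 3 + 3 = 6.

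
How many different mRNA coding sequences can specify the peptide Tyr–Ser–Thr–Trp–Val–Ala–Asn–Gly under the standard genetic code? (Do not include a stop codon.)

Tyr: 2 codons.
Ser: 6 codons.
Thr: 4 codons.
Trp: 1 codon.
Val: 4 codons.
Ala: 4 codons.
Asn: 2 codons.
Gly: 4 codons.
2 × 6 × 4 × 1 × 4 × 4 × 2 × 4 = 6144.

6144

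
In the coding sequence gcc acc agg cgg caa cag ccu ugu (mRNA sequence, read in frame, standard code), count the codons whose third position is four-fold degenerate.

Codon 1 GCC (Ala): third position 4-fold.
Codon 2 ACC (Thr): third position 4-fold.
Codon 3 AGG (Arg): third position 2-fold.
Codon 4 CGG (Arg): third position 4-fold.
Codon 5 CAA (Gln): third position 2-fold.
Codon 6 CAG (Gln): third position 2-fold.
Codon 7 CCU (Pro): third position 4-fold.
Codon 8 UGU (Cys): third position 2-fold.
Four-fold degenerate third positions: 4.

4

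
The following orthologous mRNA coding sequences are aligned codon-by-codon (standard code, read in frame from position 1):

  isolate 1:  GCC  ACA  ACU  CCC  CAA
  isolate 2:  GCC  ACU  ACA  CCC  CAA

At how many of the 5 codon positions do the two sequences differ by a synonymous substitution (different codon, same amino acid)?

Codon 1: GCC Ala / GCC Ala — identical.
Codon 2: ACA Thr / ACU Thr — synonymous.
Codon 3: ACU Thr / ACA Thr — synonymous.
Codon 4: CCC Pro / CCC Pro — identical.
Codon 5: CAA Gln / CAA Gln — identical.
Synonymous differences: 2.

2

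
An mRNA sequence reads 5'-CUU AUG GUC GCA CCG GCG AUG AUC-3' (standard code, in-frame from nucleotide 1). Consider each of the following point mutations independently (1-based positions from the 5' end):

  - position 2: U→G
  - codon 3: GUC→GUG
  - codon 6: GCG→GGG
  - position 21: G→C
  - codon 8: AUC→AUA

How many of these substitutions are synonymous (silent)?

2

Codon 1: CUU (Leu) → CGU (Arg) — missense.
Codon 3: GUC (Val) → GUG (Val) — synonymous.
Codon 6: GCG (Ala) → GGG (Gly) — missense.
Codon 7: AUG (Met) → AUC (Ile) — missense.
Codon 8: AUC (Ile) → AUA (Ile) — synonymous.
Synonymous: 2 of 5.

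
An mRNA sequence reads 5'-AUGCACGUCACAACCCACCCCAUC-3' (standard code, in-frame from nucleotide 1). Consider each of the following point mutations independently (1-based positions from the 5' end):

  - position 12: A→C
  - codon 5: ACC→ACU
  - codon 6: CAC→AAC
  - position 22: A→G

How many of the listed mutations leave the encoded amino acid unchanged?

Codon 4: ACA (Thr) → ACC (Thr) — synonymous.
Codon 5: ACC (Thr) → ACU (Thr) — synonymous.
Codon 6: CAC (His) → AAC (Asn) — missense.
Codon 8: AUC (Ile) → GUC (Val) — missense.
Synonymous: 2 of 4.

2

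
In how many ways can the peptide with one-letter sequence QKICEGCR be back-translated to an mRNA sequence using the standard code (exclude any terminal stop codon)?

Gln: 2 codons.
Lys: 2 codons.
Ile: 3 codons.
Cys: 2 codons.
Glu: 2 codons.
Gly: 4 codons.
Cys: 2 codons.
Arg: 6 codons.
2 × 2 × 3 × 2 × 2 × 4 × 2 × 6 = 2304.

2304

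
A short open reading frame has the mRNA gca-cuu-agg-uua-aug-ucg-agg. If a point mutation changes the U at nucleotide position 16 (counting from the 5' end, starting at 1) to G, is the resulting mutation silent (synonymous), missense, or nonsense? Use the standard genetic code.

missense

Position 16 falls in codon 6: UCG → Ser.
After the substitution the codon is GCG → Ala.
Ser ≠ Ala, so this is a missense mutation.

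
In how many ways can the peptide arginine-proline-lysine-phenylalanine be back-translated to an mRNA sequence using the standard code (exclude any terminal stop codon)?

96

Arg: 6 codons.
Pro: 4 codons.
Lys: 2 codons.
Phe: 2 codons.
6 × 4 × 2 × 2 = 96.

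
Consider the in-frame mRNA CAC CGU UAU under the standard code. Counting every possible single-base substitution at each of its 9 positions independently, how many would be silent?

Codon 1 (CAC, His): 1 synonymous substitution.
Codon 2 (CGU, Arg): 3 synonymous substitutions.
Codon 3 (UAU, Tyr): 1 synonymous substitution.
Total: 1 + 3 + 1 = 5.

5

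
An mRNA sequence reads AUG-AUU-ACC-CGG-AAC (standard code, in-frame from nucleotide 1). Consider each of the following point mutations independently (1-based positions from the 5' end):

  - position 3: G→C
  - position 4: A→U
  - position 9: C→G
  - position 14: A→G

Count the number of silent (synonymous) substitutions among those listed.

Codon 1: AUG (Met) → AUC (Ile) — missense.
Codon 2: AUU (Ile) → UUU (Phe) — missense.
Codon 3: ACC (Thr) → ACG (Thr) — synonymous.
Codon 5: AAC (Asn) → AGC (Ser) — missense.
Synonymous: 1 of 4.

1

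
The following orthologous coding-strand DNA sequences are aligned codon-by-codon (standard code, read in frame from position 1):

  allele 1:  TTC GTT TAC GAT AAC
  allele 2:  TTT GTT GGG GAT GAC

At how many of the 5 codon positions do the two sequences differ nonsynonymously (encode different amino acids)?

2

Codon 1: TTC Phe / TTT Phe — synonymous.
Codon 2: GTT Val / GTT Val — identical.
Codon 3: TAC Tyr / GGG Gly — nonsynonymous.
Codon 4: GAT Asp / GAT Asp — identical.
Codon 5: AAC Asn / GAC Asp — nonsynonymous.
Nonsynonymous differences: 2.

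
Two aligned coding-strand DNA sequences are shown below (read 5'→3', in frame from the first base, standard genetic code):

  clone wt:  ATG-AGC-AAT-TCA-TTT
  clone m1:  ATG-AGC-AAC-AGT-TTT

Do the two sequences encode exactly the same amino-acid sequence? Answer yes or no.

yes

Codon 1: ATG Met / ATG Met — identical.
Codon 2: AGC Ser / AGC Ser — identical.
Codon 3: AAT Asn / AAC Asn — synonymous.
Codon 4: TCA Ser / AGT Ser — synonymous.
Codon 5: TTT Phe / TTT Phe — identical.
Nonsynonymous differences: 0 → same protein.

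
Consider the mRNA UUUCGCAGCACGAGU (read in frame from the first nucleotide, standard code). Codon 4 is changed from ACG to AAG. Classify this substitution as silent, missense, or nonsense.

missense

Position 11 falls in codon 4: ACG → Thr.
After the substitution the codon is AAG → Lys.
Thr ≠ Lys, so this is a missense mutation.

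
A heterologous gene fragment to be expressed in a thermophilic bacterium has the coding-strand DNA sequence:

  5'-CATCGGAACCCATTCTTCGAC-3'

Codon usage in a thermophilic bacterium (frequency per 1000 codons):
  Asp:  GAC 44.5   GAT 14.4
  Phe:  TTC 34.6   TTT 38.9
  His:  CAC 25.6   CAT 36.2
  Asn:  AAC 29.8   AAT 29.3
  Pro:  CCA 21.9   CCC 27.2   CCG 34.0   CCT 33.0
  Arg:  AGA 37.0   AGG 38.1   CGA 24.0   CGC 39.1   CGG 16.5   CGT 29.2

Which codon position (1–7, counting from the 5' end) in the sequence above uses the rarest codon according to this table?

2

Codon 1 CAT (His): 36.2 per 1000.
Codon 2 CGG (Arg): 16.5 per 1000.
Codon 3 AAC (Asn): 29.8 per 1000.
Codon 4 CCA (Pro): 21.9 per 1000.
Codon 5 TTC (Phe): 34.6 per 1000.
Codon 6 TTC (Phe): 34.6 per 1000.
Codon 7 GAC (Asp): 44.5 per 1000.
Lowest frequency is 16.5 at codon 2.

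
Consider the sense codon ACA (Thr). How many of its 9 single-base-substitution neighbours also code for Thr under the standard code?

Position 1: none → 0 synonymous.
Position 2: none → 0 synonymous.
Position 3: ACU, ACC, ACG → 3 synonymous.
Total: 0 + 0 + 3 = 3.

3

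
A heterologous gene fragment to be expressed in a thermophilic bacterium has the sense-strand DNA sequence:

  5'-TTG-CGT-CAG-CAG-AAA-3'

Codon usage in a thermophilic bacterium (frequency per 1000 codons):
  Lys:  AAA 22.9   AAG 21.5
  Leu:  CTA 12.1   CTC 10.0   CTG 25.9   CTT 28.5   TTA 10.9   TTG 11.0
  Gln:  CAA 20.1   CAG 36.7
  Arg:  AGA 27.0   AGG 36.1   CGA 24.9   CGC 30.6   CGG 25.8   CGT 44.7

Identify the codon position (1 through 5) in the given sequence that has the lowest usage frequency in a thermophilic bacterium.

Codon 1 TTG (Leu): 11.0 per 1000.
Codon 2 CGT (Arg): 44.7 per 1000.
Codon 3 CAG (Gln): 36.7 per 1000.
Codon 4 CAG (Gln): 36.7 per 1000.
Codon 5 AAA (Lys): 22.9 per 1000.
Lowest frequency is 11.0 at codon 1.

1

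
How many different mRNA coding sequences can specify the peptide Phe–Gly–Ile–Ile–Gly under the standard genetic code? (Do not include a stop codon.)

288

Phe: 2 codons.
Gly: 4 codons.
Ile: 3 codons.
Ile: 3 codons.
Gly: 4 codons.
2 × 4 × 3 × 3 × 4 = 288.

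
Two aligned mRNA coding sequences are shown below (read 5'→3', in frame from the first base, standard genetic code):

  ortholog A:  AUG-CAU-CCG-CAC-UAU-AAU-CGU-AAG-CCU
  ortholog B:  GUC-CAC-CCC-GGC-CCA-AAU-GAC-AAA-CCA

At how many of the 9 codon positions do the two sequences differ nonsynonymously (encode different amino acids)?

Codon 1: AUG Met / GUC Val — nonsynonymous.
Codon 2: CAU His / CAC His — synonymous.
Codon 3: CCG Pro / CCC Pro — synonymous.
Codon 4: CAC His / GGC Gly — nonsynonymous.
Codon 5: UAU Tyr / CCA Pro — nonsynonymous.
Codon 6: AAU Asn / AAU Asn — identical.
Codon 7: CGU Arg / GAC Asp — nonsynonymous.
Codon 8: AAG Lys / AAA Lys — synonymous.
Codon 9: CCU Pro / CCA Pro — synonymous.
Nonsynonymous differences: 4.

4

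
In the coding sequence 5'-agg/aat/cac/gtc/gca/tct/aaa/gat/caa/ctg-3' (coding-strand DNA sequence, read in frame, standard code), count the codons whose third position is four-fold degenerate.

4

Codon 1 AGG (Arg): third position 2-fold.
Codon 2 AAT (Asn): third position 2-fold.
Codon 3 CAC (His): third position 2-fold.
Codon 4 GTC (Val): third position 4-fold.
Codon 5 GCA (Ala): third position 4-fold.
Codon 6 TCT (Ser): third position 4-fold.
Codon 7 AAA (Lys): third position 2-fold.
Codon 8 GAT (Asp): third position 2-fold.
Codon 9 CAA (Gln): third position 2-fold.
Codon 10 CTG (Leu): third position 4-fold.
Four-fold degenerate third positions: 4.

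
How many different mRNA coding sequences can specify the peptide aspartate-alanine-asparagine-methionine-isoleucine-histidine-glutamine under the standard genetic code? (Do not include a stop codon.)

Asp: 2 codons.
Ala: 4 codons.
Asn: 2 codons.
Met: 1 codon.
Ile: 3 codons.
His: 2 codons.
Gln: 2 codons.
2 × 4 × 2 × 1 × 3 × 2 × 2 = 192.

192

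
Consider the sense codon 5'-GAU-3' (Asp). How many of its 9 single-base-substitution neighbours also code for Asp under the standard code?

Position 1: none → 0 synonymous.
Position 2: none → 0 synonymous.
Position 3: GAC → 1 synonymous.
Total: 0 + 0 + 1 = 1.

1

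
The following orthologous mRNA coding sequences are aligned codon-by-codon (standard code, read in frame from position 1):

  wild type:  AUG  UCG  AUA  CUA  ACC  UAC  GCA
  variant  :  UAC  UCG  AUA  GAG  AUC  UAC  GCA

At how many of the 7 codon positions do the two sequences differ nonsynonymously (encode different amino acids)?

3

Codon 1: AUG Met / UAC Tyr — nonsynonymous.
Codon 2: UCG Ser / UCG Ser — identical.
Codon 3: AUA Ile / AUA Ile — identical.
Codon 4: CUA Leu / GAG Glu — nonsynonymous.
Codon 5: ACC Thr / AUC Ile — nonsynonymous.
Codon 6: UAC Tyr / UAC Tyr — identical.
Codon 7: GCA Ala / GCA Ala — identical.
Nonsynonymous differences: 3.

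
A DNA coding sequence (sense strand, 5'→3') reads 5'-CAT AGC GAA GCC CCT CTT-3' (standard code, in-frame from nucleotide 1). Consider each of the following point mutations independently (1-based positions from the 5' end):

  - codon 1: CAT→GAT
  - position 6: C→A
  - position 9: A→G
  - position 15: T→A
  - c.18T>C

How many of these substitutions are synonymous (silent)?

Codon 1: CAT (His) → GAT (Asp) — missense.
Codon 2: AGC (Ser) → AGA (Arg) — missense.
Codon 3: GAA (Glu) → GAG (Glu) — synonymous.
Codon 5: CCT (Pro) → CCA (Pro) — synonymous.
Codon 6: CTT (Leu) → CTC (Leu) — synonymous.
Synonymous: 3 of 5.

3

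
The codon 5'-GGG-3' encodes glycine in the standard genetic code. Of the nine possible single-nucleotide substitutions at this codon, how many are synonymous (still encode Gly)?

3

Position 1: none → 0 synonymous.
Position 2: none → 0 synonymous.
Position 3: GGU, GGC, GGA → 3 synonymous.
Total: 0 + 0 + 3 = 3.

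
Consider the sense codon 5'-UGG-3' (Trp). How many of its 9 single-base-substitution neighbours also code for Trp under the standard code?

0

Position 1: none → 0 synonymous.
Position 2: none → 0 synonymous.
Position 3: none → 0 synonymous.
Total: 0 + 0 + 0 = 0.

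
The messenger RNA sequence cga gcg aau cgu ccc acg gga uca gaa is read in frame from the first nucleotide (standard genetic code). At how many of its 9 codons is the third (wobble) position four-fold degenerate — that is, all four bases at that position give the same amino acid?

7

Codon 1 CGA (Arg): third position 4-fold.
Codon 2 GCG (Ala): third position 4-fold.
Codon 3 AAU (Asn): third position 2-fold.
Codon 4 CGU (Arg): third position 4-fold.
Codon 5 CCC (Pro): third position 4-fold.
Codon 6 ACG (Thr): third position 4-fold.
Codon 7 GGA (Gly): third position 4-fold.
Codon 8 UCA (Ser): third position 4-fold.
Codon 9 GAA (Glu): third position 2-fold.
Four-fold degenerate third positions: 7.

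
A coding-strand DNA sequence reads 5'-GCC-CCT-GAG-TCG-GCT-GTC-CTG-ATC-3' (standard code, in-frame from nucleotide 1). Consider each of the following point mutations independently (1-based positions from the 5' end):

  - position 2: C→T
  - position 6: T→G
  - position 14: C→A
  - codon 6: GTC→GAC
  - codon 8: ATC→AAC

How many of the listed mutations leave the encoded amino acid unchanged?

1

Codon 1: GCC (Ala) → GTC (Val) — missense.
Codon 2: CCT (Pro) → CCG (Pro) — synonymous.
Codon 5: GCT (Ala) → GAT (Asp) — missense.
Codon 6: GTC (Val) → GAC (Asp) — missense.
Codon 8: ATC (Ile) → AAC (Asn) — missense.
Synonymous: 1 of 5.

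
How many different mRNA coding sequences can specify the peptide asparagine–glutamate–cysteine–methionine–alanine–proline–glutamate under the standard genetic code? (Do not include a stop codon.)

Asn: 2 codons.
Glu: 2 codons.
Cys: 2 codons.
Met: 1 codon.
Ala: 4 codons.
Pro: 4 codons.
Glu: 2 codons.
2 × 2 × 2 × 1 × 4 × 4 × 2 = 256.

256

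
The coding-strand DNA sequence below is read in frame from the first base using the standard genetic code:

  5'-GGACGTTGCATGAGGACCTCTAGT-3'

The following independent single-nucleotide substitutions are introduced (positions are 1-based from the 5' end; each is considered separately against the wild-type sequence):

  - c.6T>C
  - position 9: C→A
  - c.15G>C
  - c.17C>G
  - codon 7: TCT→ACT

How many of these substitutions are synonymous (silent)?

1

Codon 2: CGT (Arg) → CGC (Arg) — synonymous.
Codon 3: TGC (Cys) → TGA (Stop) — nonsense.
Codon 5: AGG (Arg) → AGC (Ser) — missense.
Codon 6: ACC (Thr) → AGC (Ser) — missense.
Codon 7: TCT (Ser) → ACT (Thr) — missense.
Synonymous: 1 of 5.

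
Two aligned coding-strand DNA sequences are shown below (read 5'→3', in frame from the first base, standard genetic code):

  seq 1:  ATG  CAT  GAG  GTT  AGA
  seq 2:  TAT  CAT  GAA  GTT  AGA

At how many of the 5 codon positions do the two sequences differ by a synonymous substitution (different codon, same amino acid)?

1

Codon 1: ATG Met / TAT Tyr — nonsynonymous.
Codon 2: CAT His / CAT His — identical.
Codon 3: GAG Glu / GAA Glu — synonymous.
Codon 4: GTT Val / GTT Val — identical.
Codon 5: AGA Arg / AGA Arg — identical.
Synonymous differences: 1.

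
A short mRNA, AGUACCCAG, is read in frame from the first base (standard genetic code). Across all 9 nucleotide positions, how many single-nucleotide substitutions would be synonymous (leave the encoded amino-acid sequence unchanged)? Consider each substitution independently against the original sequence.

5

Codon 1 (AGU, Ser): 1 synonymous substitution.
Codon 2 (ACC, Thr): 3 synonymous substitutions.
Codon 3 (CAG, Gln): 1 synonymous substitution.
Total: 1 + 3 + 1 = 5.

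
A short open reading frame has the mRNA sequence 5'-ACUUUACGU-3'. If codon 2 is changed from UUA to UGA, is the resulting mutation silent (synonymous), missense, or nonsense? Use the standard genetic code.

Position 5 falls in codon 2: UUA → Leu.
After the substitution the codon is UGA → Stop.
The new codon is a stop codon, so this is a nonsense mutation.

nonsense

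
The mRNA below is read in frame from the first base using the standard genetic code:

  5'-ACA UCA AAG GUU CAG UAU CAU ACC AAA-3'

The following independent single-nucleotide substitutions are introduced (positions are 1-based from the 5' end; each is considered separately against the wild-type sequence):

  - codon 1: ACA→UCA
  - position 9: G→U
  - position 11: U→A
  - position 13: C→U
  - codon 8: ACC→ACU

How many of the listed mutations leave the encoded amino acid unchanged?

1

Codon 1: ACA (Thr) → UCA (Ser) — missense.
Codon 3: AAG (Lys) → AAU (Asn) — missense.
Codon 4: GUU (Val) → GAU (Asp) — missense.
Codon 5: CAG (Gln) → UAG (Stop) — nonsense.
Codon 8: ACC (Thr) → ACU (Thr) — synonymous.
Synonymous: 1 of 5.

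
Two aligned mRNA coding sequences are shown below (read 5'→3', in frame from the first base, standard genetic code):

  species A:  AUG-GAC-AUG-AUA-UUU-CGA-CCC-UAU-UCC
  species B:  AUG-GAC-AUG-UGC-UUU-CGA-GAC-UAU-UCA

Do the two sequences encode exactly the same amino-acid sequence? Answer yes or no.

no

Codon 1: AUG Met / AUG Met — identical.
Codon 2: GAC Asp / GAC Asp — identical.
Codon 3: AUG Met / AUG Met — identical.
Codon 4: AUA Ile / UGC Cys — nonsynonymous.
Codon 5: UUU Phe / UUU Phe — identical.
Codon 6: CGA Arg / CGA Arg — identical.
Codon 7: CCC Pro / GAC Asp — nonsynonymous.
Codon 8: UAU Tyr / UAU Tyr — identical.
Codon 9: UCC Ser / UCA Ser — synonymous.
Nonsynonymous differences: 2 → different protein.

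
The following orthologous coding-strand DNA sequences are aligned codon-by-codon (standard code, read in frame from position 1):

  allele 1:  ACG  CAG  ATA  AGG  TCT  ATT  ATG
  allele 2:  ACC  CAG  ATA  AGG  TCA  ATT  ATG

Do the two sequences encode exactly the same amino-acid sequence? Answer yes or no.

yes

Codon 1: ACG Thr / ACC Thr — synonymous.
Codon 2: CAG Gln / CAG Gln — identical.
Codon 3: ATA Ile / ATA Ile — identical.
Codon 4: AGG Arg / AGG Arg — identical.
Codon 5: TCT Ser / TCA Ser — synonymous.
Codon 6: ATT Ile / ATT Ile — identical.
Codon 7: ATG Met / ATG Met — identical.
Nonsynonymous differences: 0 → same protein.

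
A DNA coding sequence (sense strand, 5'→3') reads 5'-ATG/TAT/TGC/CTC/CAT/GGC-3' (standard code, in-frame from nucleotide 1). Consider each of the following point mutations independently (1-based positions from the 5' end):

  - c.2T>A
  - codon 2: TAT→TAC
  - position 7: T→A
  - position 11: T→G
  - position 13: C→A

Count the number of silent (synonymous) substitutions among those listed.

Codon 1: ATG (Met) → AAG (Lys) — missense.
Codon 2: TAT (Tyr) → TAC (Tyr) — synonymous.
Codon 3: TGC (Cys) → AGC (Ser) — missense.
Codon 4: CTC (Leu) → CGC (Arg) — missense.
Codon 5: CAT (His) → AAT (Asn) — missense.
Synonymous: 1 of 5.

1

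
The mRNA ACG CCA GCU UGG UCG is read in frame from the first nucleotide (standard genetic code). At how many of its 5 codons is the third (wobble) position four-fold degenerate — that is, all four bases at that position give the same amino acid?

Codon 1 ACG (Thr): third position 4-fold.
Codon 2 CCA (Pro): third position 4-fold.
Codon 3 GCU (Ala): third position 4-fold.
Codon 4 UGG (Trp): third position 1-fold.
Codon 5 UCG (Ser): third position 4-fold.
Four-fold degenerate third positions: 4.

4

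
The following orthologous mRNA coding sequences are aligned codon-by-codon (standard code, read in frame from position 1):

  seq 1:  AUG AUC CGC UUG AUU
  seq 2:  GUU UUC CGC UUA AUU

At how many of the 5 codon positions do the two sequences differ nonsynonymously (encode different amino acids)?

2

Codon 1: AUG Met / GUU Val — nonsynonymous.
Codon 2: AUC Ile / UUC Phe — nonsynonymous.
Codon 3: CGC Arg / CGC Arg — identical.
Codon 4: UUG Leu / UUA Leu — synonymous.
Codon 5: AUU Ile / AUU Ile — identical.
Nonsynonymous differences: 2.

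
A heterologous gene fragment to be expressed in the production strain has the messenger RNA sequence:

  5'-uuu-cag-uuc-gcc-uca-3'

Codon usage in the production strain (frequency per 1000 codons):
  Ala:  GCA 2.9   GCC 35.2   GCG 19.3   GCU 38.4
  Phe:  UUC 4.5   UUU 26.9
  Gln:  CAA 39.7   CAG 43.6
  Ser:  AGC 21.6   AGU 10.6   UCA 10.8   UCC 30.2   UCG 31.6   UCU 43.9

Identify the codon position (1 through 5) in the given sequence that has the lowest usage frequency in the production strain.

3

Codon 1 UUU (Phe): 26.9 per 1000.
Codon 2 CAG (Gln): 43.6 per 1000.
Codon 3 UUC (Phe): 4.5 per 1000.
Codon 4 GCC (Ala): 35.2 per 1000.
Codon 5 UCA (Ser): 10.8 per 1000.
Lowest frequency is 4.5 at codon 3.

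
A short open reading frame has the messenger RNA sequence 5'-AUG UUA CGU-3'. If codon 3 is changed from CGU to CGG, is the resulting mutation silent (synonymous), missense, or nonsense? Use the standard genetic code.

silent

Position 9 falls in codon 3: CGU → Arg.
After the substitution the codon is CGG → Arg.
Both encode Arg, so the change is synonymous.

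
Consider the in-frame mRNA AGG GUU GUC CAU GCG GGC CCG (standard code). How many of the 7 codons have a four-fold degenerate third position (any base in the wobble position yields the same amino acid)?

5

Codon 1 AGG (Arg): third position 2-fold.
Codon 2 GUU (Val): third position 4-fold.
Codon 3 GUC (Val): third position 4-fold.
Codon 4 CAU (His): third position 2-fold.
Codon 5 GCG (Ala): third position 4-fold.
Codon 6 GGC (Gly): third position 4-fold.
Codon 7 CCG (Pro): third position 4-fold.
Four-fold degenerate third positions: 5.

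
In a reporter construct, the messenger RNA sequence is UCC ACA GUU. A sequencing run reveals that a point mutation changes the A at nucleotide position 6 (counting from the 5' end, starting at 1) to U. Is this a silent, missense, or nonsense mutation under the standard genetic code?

silent

Position 6 falls in codon 2: ACA → Thr.
After the substitution the codon is ACU → Thr.
Both encode Thr, so the change is synonymous.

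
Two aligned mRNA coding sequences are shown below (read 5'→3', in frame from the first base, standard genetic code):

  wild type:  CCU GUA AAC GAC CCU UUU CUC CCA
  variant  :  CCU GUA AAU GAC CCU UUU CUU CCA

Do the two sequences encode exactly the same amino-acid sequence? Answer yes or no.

yes

Codon 1: CCU Pro / CCU Pro — identical.
Codon 2: GUA Val / GUA Val — identical.
Codon 3: AAC Asn / AAU Asn — synonymous.
Codon 4: GAC Asp / GAC Asp — identical.
Codon 5: CCU Pro / CCU Pro — identical.
Codon 6: UUU Phe / UUU Phe — identical.
Codon 7: CUC Leu / CUU Leu — synonymous.
Codon 8: CCA Pro / CCA Pro — identical.
Nonsynonymous differences: 0 → same protein.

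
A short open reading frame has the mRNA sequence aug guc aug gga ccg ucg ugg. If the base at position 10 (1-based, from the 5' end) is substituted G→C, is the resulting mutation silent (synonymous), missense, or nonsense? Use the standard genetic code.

Position 10 falls in codon 4: GGA → Gly.
After the substitution the codon is CGA → Arg.
Gly ≠ Arg, so this is a missense mutation.

missense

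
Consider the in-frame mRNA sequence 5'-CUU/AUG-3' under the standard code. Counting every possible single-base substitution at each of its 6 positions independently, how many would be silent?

Codon 1 (CUU, Leu): 3 synonymous substitutions.
Codon 2 (AUG, Met): 0 synonymous substitutions.
Total: 3 + 0 = 3.

3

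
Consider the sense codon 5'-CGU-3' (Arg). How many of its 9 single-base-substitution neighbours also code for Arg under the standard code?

3

Position 1: none → 0 synonymous.
Position 2: none → 0 synonymous.
Position 3: CGC, CGA, CGG → 3 synonymous.
Total: 0 + 0 + 3 = 3.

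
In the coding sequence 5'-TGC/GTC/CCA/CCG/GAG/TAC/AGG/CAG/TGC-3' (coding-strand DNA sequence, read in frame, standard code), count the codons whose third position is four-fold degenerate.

3

Codon 1 TGC (Cys): third position 2-fold.
Codon 2 GTC (Val): third position 4-fold.
Codon 3 CCA (Pro): third position 4-fold.
Codon 4 CCG (Pro): third position 4-fold.
Codon 5 GAG (Glu): third position 2-fold.
Codon 6 TAC (Tyr): third position 2-fold.
Codon 7 AGG (Arg): third position 2-fold.
Codon 8 CAG (Gln): third position 2-fold.
Codon 9 TGC (Cys): third position 2-fold.
Four-fold degenerate third positions: 3.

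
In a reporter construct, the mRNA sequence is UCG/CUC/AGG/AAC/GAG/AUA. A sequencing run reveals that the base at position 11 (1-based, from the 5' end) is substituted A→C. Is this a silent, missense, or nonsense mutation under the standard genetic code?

Position 11 falls in codon 4: AAC → Asn.
After the substitution the codon is ACC → Thr.
Asn ≠ Thr, so this is a missense mutation.

missense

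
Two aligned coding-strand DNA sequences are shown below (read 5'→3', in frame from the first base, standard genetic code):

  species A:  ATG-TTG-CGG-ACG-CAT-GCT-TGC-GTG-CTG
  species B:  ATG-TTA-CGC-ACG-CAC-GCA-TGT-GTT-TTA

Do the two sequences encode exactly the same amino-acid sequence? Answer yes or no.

yes

Codon 1: ATG Met / ATG Met — identical.
Codon 2: TTG Leu / TTA Leu — synonymous.
Codon 3: CGG Arg / CGC Arg — synonymous.
Codon 4: ACG Thr / ACG Thr — identical.
Codon 5: CAT His / CAC His — synonymous.
Codon 6: GCT Ala / GCA Ala — synonymous.
Codon 7: TGC Cys / TGT Cys — synonymous.
Codon 8: GTG Val / GTT Val — synonymous.
Codon 9: CTG Leu / TTA Leu — synonymous.
Nonsynonymous differences: 0 → same protein.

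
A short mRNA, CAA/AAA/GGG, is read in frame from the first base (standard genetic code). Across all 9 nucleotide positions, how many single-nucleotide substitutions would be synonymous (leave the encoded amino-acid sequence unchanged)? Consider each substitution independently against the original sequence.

Codon 1 (CAA, Gln): 1 synonymous substitution.
Codon 2 (AAA, Lys): 1 synonymous substitution.
Codon 3 (GGG, Gly): 3 synonymous substitutions.
Total: 1 + 1 + 3 = 5.

5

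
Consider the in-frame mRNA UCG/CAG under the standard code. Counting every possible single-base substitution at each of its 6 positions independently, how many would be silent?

4

Codon 1 (UCG, Ser): 3 synonymous substitutions.
Codon 2 (CAG, Gln): 1 synonymous substitution.
Total: 3 + 1 = 4.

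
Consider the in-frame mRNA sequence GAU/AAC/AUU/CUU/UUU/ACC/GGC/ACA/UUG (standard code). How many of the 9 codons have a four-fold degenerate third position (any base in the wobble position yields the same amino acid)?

4

Codon 1 GAU (Asp): third position 2-fold.
Codon 2 AAC (Asn): third position 2-fold.
Codon 3 AUU (Ile): third position 3-fold.
Codon 4 CUU (Leu): third position 4-fold.
Codon 5 UUU (Phe): third position 2-fold.
Codon 6 ACC (Thr): third position 4-fold.
Codon 7 GGC (Gly): third position 4-fold.
Codon 8 ACA (Thr): third position 4-fold.
Codon 9 UUG (Leu): third position 2-fold.
Four-fold degenerate third positions: 4.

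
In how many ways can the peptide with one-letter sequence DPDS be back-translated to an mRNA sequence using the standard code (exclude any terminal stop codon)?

Asp: 2 codons.
Pro: 4 codons.
Asp: 2 codons.
Ser: 6 codons.
2 × 4 × 2 × 6 = 96.

96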